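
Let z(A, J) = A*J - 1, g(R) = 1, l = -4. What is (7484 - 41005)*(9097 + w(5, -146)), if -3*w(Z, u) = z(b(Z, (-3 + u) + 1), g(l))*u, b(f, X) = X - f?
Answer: -161135447/3 ≈ -5.3712e+7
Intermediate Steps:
z(A, J) = -1 + A*J
w(Z, u) = -u*(-3 + u - Z)/3 (w(Z, u) = -(-1 + (((-3 + u) + 1) - Z)*1)*u/3 = -(-1 + ((-2 + u) - Z)*1)*u/3 = -(-1 + (-2 + u - Z)*1)*u/3 = -(-1 + (-2 + u - Z))*u/3 = -(-3 + u - Z)*u/3 = -u*(-3 + u - Z)/3)
(7484 - 41005)*(9097 + w(5, -146)) = (7484 - 41005)*(9097 + (⅓)*(-146)*(3 + 5 - 1*(-146))) = -33521*(9097 + (⅓)*(-146)*(3 + 5 + 146)) = -33521*(9097 + (⅓)*(-146)*154) = -33521*(9097 - 22484/3) = -33521*4807/3 = -161135447/3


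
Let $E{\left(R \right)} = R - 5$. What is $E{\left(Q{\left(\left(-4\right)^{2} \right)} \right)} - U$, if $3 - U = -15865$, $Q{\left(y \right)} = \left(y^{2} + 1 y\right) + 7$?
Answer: $-15594$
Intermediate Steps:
$Q{\left(y \right)} = 7 + y + y^{2}$ ($Q{\left(y \right)} = \left(y^{2} + y\right) + 7 = \left(y + y^{2}\right) + 7 = 7 + y + y^{2}$)
$E{\left(R \right)} = -5 + R$ ($E{\left(R \right)} = R - 5 = -5 + R$)
$U = 15868$ ($U = 3 - -15865 = 3 + 15865 = 15868$)
$E{\left(Q{\left(\left(-4\right)^{2} \right)} \right)} - U = \left(-5 + \left(7 + \left(-4\right)^{2} + \left(\left(-4\right)^{2}\right)^{2}\right)\right) - 15868 = \left(-5 + \left(7 + 16 + 16^{2}\right)\right) - 15868 = \left(-5 + \left(7 + 16 + 256\right)\right) - 15868 = \left(-5 + 279\right) - 15868 = 274 - 15868 = -15594$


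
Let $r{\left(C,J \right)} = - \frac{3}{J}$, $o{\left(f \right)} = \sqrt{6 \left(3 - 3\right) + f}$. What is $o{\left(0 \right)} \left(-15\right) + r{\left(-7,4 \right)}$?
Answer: $- \frac{3}{4} \approx -0.75$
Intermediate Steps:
$o{\left(f \right)} = \sqrt{f}$ ($o{\left(f \right)} = \sqrt{6 \cdot 0 + f} = \sqrt{0 + f} = \sqrt{f}$)
$o{\left(0 \right)} \left(-15\right) + r{\left(-7,4 \right)} = \sqrt{0} \left(-15\right) - \frac{3}{4} = 0 \left(-15\right) - \frac{3}{4} = 0 - \frac{3}{4} = - \frac{3}{4}$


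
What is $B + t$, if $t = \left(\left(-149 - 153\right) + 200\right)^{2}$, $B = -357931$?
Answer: $-347527$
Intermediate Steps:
$t = 10404$ ($t = \left(\left(-149 - 153\right) + 200\right)^{2} = \left(-302 + 200\right)^{2} = \left(-102\right)^{2} = 10404$)
$B + t = -357931 + 10404 = -347527$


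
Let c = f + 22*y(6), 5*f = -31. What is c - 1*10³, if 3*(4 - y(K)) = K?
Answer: -4811/5 ≈ -962.20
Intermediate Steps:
y(K) = 4 - K/3
f = -31/5 (f = (⅕)*(-31) = -31/5 ≈ -6.2000)
c = 189/5 (c = -31/5 + 22*(4 - ⅓*6) = -31/5 + 22*(4 - 2) = -31/5 + 22*2 = -31/5 + 44 = 189/5 ≈ 37.800)
c - 1*10³ = 189/5 - 1*10³ = 189/5 - 1*1000 = 189/5 - 1000 = -4811/5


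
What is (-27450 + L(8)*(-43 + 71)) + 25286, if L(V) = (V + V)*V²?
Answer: 26508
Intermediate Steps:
L(V) = 2*V³ (L(V) = (2*V)*V² = 2*V³)
(-27450 + L(8)*(-43 + 71)) + 25286 = (-27450 + (2*8³)*(-43 + 71)) + 25286 = (-27450 + (2*512)*28) + 25286 = (-27450 + 1024*28) + 25286 = (-27450 + 28672) + 25286 = 1222 + 25286 = 26508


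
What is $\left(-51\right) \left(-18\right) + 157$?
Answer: $1075$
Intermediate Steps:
$\left(-51\right) \left(-18\right) + 157 = 918 + 157 = 1075$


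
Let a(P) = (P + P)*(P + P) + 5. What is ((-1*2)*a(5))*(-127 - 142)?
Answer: 56490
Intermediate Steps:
a(P) = 5 + 4*P**2 (a(P) = (2*P)*(2*P) + 5 = 4*P**2 + 5 = 5 + 4*P**2)
((-1*2)*a(5))*(-127 - 142) = ((-1*2)*(5 + 4*5**2))*(-127 - 142) = -2*(5 + 4*25)*(-269) = -2*(5 + 100)*(-269) = -2*105*(-269) = -210*(-269) = 56490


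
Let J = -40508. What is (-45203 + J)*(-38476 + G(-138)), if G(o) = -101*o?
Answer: 2103176518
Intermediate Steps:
(-45203 + J)*(-38476 + G(-138)) = (-45203 - 40508)*(-38476 - 101*(-138)) = -85711*(-38476 + 13938) = -85711*(-24538) = 2103176518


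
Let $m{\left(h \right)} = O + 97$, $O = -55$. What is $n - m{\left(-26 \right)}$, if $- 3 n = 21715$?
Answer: $- \frac{21841}{3} \approx -7280.3$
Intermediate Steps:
$n = - \frac{21715}{3}$ ($n = \left(- \frac{1}{3}\right) 21715 = - \frac{21715}{3} \approx -7238.3$)
$m{\left(h \right)} = 42$ ($m{\left(h \right)} = -55 + 97 = 42$)
$n - m{\left(-26 \right)} = - \frac{21715}{3} - 42 = - \frac{21841}{3}$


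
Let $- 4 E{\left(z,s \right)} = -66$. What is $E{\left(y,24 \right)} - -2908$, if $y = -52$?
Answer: $\frac{5849}{2} \approx 2924.5$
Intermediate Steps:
$E{\left(z,s \right)} = \frac{33}{2}$ ($E{\left(z,s \right)} = \left(- \frac{1}{4}\right) \left(-66\right) = \frac{33}{2}$)
$E{\left(y,24 \right)} - -2908 = \frac{33}{2} - -2908 = \frac{33}{2} + 2908 = \frac{5849}{2}$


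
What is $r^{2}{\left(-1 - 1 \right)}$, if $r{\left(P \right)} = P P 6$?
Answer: $576$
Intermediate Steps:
$r{\left(P \right)} = 6 P^{2}$ ($r{\left(P \right)} = P^{2} \cdot 6 = 6 P^{2}$)
$r^{2}{\left(-1 - 1 \right)} = \left(6 \left(-1 - 1\right)^{2}\right)^{2} = \left(6 \left(-2\right)^{2}\right)^{2} = \left(6 \cdot 4\right)^{2} = 24^{2} = 576$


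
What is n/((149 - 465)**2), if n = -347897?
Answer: -347897/99856 ≈ -3.4840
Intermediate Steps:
n/((149 - 465)**2) = -347897/(149 - 465)**2 = -347897/((-316)**2) = -347897/99856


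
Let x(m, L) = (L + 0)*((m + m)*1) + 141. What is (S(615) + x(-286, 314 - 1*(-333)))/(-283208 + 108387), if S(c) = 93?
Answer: 369850/174821 ≈ 2.1156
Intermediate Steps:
x(m, L) = 141 + 2*L*m (x(m, L) = L*((2*m)*1) + 141 = L*(2*m) + 141 = 2*L*m + 141 = 141 + 2*L*m)
(S(615) + x(-286, 314 - 1*(-333)))/(-283208 + 108387) = (93 + (141 + 2*(314 - 1*(-333))*(-286)))/(-283208 + 108387) = (93 + (141 + 2*(314 + 333)*(-286)))/(-174821) = (93 + (141 + 2*647*(-286)))*(-1/174821) = (93 + (141 - 370084))*(-1/174821) = (93 - 369943)*(-1/174821) = -369850*(-1/174821) = 369850/174821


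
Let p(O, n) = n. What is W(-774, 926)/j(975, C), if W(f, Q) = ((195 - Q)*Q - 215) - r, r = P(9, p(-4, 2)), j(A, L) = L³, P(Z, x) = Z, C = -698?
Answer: 338565/170034196 ≈ 0.0019912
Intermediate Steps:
r = 9
W(f, Q) = -224 + Q*(195 - Q) (W(f, Q) = ((195 - Q)*Q - 215) - 1*9 = (Q*(195 - Q) - 215) - 9 = (-215 + Q*(195 - Q)) - 9 = -224 + Q*(195 - Q))
W(-774, 926)/j(975, C) = (-224 - 1*926² + 195*926)/((-698)³) = (-224 - 1*857476 + 180570)/(-340068392) = (-224 - 857476 + 180570)*(-1/340068392) = -677130*(-1/340068392) = 338565/170034196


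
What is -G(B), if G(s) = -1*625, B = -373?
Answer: 625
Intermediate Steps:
G(s) = -625
-G(B) = -1*(-625) = 625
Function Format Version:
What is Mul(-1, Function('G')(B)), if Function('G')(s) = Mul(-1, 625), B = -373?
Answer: 625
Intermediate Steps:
Function('G')(s) = -625
Mul(-1, Function('G')(B)) = Mul(-1, -625) = 625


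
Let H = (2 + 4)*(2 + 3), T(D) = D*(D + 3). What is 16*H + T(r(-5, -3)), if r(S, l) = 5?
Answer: 520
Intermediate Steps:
T(D) = D*(3 + D)
H = 30 (H = 6*5 = 30)
16*H + T(r(-5, -3)) = 16*30 + 5*(3 + 5) = 480 + 5*8 = 480 + 40 = 520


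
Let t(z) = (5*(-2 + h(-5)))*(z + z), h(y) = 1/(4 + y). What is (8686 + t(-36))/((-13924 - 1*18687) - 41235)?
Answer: -4883/36923 ≈ -0.13225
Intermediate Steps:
t(z) = -30*z (t(z) = (5*(-2 + 1/(4 - 5)))*(z + z) = (5*(-2 + 1/(-1)))*(2*z) = (5*(-2 - 1))*(2*z) = (5*(-3))*(2*z) = -30*z)
(8686 + t(-36))/((-13924 - 1*18687) - 41235) = (8686 - 30*(-36))/((-13924 - 1*18687) - 41235) = (8686 + 1080)/((-13924 - 18687) - 41235) = 9766/(-32611 - 41235) = 9766/(-73846) = 9766*(-1/73846) = -4883/36923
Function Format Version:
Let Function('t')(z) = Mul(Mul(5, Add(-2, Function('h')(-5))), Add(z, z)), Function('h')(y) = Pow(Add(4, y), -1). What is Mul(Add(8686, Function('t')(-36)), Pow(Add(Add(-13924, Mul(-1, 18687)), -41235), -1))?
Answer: Rational(-4883, 36923) ≈ -0.13225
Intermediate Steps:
Function('t')(z) = Mul(-30, z) (Function('t')(z) = Mul(Mul(5, Add(-2, Pow(Add(4, -5), -1))), Add(z, z)) = Mul(Mul(5, Add(-2, Pow(-1, -1))), Mul(2, z)) = Mul(Mul(5, Add(-2, -1)), Mul(2, z)) = Mul(Mul(5, -3), Mul(2, z)) = Mul(-15, Mul(2, z)) = Mul(-30, z))
Mul(Add(8686, Function('t')(-36)), Pow(Add(Add(-13924, Mul(-1, 18687)), -41235), -1)) = Mul(Add(8686, Mul(-30, -36)), Pow(Add(Add(-13924, Mul(-1, 18687)), -41235), -1)) = Mul(Add(8686, 1080), Pow(Add(Add(-13924, -18687), -41235), -1)) = Mul(9766, Pow(Add(-32611, -41235), -1)) = Mul(9766, Pow(-73846, -1)) = Mul(9766, Rational(-1, 73846)) = Rational(-4883, 36923)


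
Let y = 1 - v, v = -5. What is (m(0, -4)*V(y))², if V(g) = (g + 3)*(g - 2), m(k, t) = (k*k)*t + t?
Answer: 20736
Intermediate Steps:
m(k, t) = t + t*k² (m(k, t) = k²*t + t = t*k² + t = t + t*k²)
y = 6 (y = 1 - 1*(-5) = 1 + 5 = 6)
V(g) = (-2 + g)*(3 + g) (V(g) = (3 + g)*(-2 + g) = (-2 + g)*(3 + g))
(m(0, -4)*V(y))² = ((-4*(1 + 0²))*(-6 + 6 + 6²))² = ((-4*(1 + 0))*(-6 + 6 + 36))² = (-4*1*36)² = (-4*36)² = (-144)² = 20736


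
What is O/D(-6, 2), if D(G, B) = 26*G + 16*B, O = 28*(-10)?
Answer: 70/31 ≈ 2.2581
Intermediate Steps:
O = -280
D(G, B) = 16*B + 26*G
O/D(-6, 2) = -280/(16*2 + 26*(-6)) = -280/(32 - 156) = -280/(-124) = -280*(-1/124) = 70/31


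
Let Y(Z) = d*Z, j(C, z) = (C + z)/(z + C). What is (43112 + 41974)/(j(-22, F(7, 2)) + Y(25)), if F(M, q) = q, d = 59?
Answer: 4727/82 ≈ 57.646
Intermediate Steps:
j(C, z) = 1 (j(C, z) = (C + z)/(C + z) = 1)
Y(Z) = 59*Z
(43112 + 41974)/(j(-22, F(7, 2)) + Y(25)) = (43112 + 41974)/(1 + 59*25) = 85086/(1 + 1475) = 85086/1476 = 85086*(1/1476) = 4727/82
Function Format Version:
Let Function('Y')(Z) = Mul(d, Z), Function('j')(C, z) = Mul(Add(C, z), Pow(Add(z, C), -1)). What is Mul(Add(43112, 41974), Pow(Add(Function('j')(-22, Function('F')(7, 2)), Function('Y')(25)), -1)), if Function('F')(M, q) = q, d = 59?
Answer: Rational(4727, 82) ≈ 57.646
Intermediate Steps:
Function('j')(C, z) = 1 (Function('j')(C, z) = Mul(Add(C, z), Pow(Add(C, z), -1)) = 1)
Function('Y')(Z) = Mul(59, Z)
Mul(Add(43112, 41974), Pow(Add(Function('j')(-22, Function('F')(7, 2)), Function('Y')(25)), -1)) = Mul(Add(43112, 41974), Pow(Add(1, Mul(59, 25)), -1)) = Mul(85086, Pow(Add(1, 1475), -1)) = Mul(85086, Pow(1476, -1)) = Mul(85086, Rational(1, 1476)) = Rational(4727, 82)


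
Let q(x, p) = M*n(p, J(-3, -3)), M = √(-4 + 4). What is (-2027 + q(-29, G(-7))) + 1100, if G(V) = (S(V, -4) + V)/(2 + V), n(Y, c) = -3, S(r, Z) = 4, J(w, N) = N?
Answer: -927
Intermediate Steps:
M = 0 (M = √0 = 0)
G(V) = (4 + V)/(2 + V)
q(x, p) = 0 (q(x, p) = 0*(-3) = 0)
(-2027 + q(-29, G(-7))) + 1100 = (-2027 + 0) + 1100 = -2027 + 1100 = -927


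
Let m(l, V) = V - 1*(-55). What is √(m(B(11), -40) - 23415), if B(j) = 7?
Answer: 30*I*√26 ≈ 152.97*I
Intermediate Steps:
m(l, V) = 55 + V (m(l, V) = V + 55 = 55 + V)
√(m(B(11), -40) - 23415) = √((55 - 40) - 23415) = √(15 - 23415) = √(-23400) = 30*I*√26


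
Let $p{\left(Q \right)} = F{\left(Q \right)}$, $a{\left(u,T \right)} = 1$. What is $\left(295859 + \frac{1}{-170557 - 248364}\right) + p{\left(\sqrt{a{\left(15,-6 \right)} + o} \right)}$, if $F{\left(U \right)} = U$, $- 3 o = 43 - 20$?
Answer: $\frac{123941548138}{418921} + \frac{2 i \sqrt{15}}{3} \approx 2.9586 \cdot 10^{5} + 2.582 i$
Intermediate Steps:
$o = - \frac{23}{3}$ ($o = - \frac{43 - 20}{3} = \left(- \frac{1}{3}\right) 23 = - \frac{23}{3} \approx -7.6667$)
$p{\left(Q \right)} = Q$
$\left(295859 + \frac{1}{-170557 - 248364}\right) + p{\left(\sqrt{a{\left(15,-6 \right)} + o} \right)} = \left(295859 + \frac{1}{-170557 - 248364}\right) + \sqrt{1 - \frac{23}{3}} = \left(295859 + \frac{1}{-418921}\right) + \sqrt{- \frac{20}{3}} = \left(295859 - \frac{1}{418921}\right) + \frac{2 i \sqrt{15}}{3} = \frac{123941548138}{418921} + \frac{2 i \sqrt{15}}{3}$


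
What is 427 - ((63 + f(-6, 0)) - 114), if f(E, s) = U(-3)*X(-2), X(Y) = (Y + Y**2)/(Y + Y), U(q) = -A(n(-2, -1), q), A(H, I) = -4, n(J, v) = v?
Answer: 480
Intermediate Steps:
U(q) = 4 (U(q) = -1*(-4) = 4)
X(Y) = (Y + Y**2)/(2*Y) (X(Y) = (Y + Y**2)/((2*Y)) = (Y + Y**2)*(1/(2*Y)) = (Y + Y**2)/(2*Y))
f(E, s) = -2 (f(E, s) = 4*(1/2 + (1/2)*(-2)) = 4*(1/2 - 1) = 4*(-1/2) = -2)
427 - ((63 + f(-6, 0)) - 114) = 427 - ((63 - 2) - 114) = 427 - (61 - 114) = 427 - 1*(-53) = 427 + 53 = 480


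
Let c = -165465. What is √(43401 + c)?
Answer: 4*I*√7629 ≈ 349.38*I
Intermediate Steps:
√(43401 + c) = √(43401 - 165465) = √(-122064) = 4*I*√7629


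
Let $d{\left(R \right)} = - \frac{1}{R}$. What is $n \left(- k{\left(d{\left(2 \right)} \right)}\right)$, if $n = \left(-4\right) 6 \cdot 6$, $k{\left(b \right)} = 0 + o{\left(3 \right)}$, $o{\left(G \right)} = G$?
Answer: $432$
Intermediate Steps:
$k{\left(b \right)} = 3$ ($k{\left(b \right)} = 0 + 3 = 3$)
$n = -144$ ($n = \left(-24\right) 6 = -144$)
$n \left(- k{\left(d{\left(2 \right)} \right)}\right) = - 144 \left(\left(-1\right) 3\right) = \left(-144\right) \left(-3\right) = 432$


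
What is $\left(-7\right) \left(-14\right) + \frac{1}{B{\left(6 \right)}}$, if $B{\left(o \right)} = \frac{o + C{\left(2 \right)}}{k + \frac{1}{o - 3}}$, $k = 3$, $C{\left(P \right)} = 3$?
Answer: $\frac{2656}{27} \approx 98.37$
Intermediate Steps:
$B{\left(o \right)} = \frac{3 + o}{3 + \frac{1}{-3 + o}}$ ($B{\left(o \right)} = \frac{o + 3}{3 + \frac{1}{o - 3}} = \frac{3 + o}{3 + \frac{1}{-3 + o}}$)
$\left(-7\right) \left(-14\right) + \frac{1}{B{\left(6 \right)}} = \left(-7\right) \left(-14\right) + \frac{1}{\frac{1}{-8 + 3 \cdot 6} \left(-9 + 6^{2}\right)} = 98 + \frac{1}{\frac{1}{-8 + 18} \left(-9 + 36\right)} = 98 + \frac{1}{\frac{1}{10} \cdot 27} = 98 + \frac{1}{\frac{27}{10}} = 98 + \frac{10}{27} = \frac{2656}{27}$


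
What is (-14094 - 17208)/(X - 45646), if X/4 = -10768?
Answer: 15651/44359 ≈ 0.35283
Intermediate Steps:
X = -43072 (X = 4*(-10768) = -43072)
(-14094 - 17208)/(X - 45646) = (-14094 - 17208)/(-43072 - 45646) = -31302/(-88718) = -31302*(-1/88718) = 15651/44359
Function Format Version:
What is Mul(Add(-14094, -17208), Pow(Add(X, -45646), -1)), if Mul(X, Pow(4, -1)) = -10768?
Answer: Rational(15651, 44359) ≈ 0.35283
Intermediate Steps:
X = -43072 (X = Mul(4, -10768) = -43072)
Mul(Add(-14094, -17208), Pow(Add(X, -45646), -1)) = Mul(Add(-14094, -17208), Pow(Add(-43072, -45646), -1)) = Mul(-31302, Pow(-88718, -1)) = Mul(-31302, Rational(-1, 88718)) = Rational(15651, 44359)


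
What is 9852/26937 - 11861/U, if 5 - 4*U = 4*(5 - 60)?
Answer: -141753592/673425 ≈ -210.50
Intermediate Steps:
U = 225/4 (U = 5/4 - (5 - 60) = 5/4 - (-55) = 5/4 - 1/4*(-220) = 5/4 + 55 = 225/4 ≈ 56.250)
9852/26937 - 11861/U = 9852/26937 - 11861/225/4 = 9852*(1/26937) - 11861*4/225 = 3284/8979 - 47444/225 = -141753592/673425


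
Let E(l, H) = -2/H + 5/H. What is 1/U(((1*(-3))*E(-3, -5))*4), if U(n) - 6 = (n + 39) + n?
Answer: 5/297 ≈ 0.016835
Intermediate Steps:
E(l, H) = 3/H
U(n) = 45 + 2*n (U(n) = 6 + ((n + 39) + n) = 6 + ((39 + n) + n) = 6 + (39 + 2*n) = 45 + 2*n)
1/U(((1*(-3))*E(-3, -5))*4) = 1/(45 + 2*(((1*(-3))*(3/(-5)))*4)) = 1/(45 + 2*(-9*(-1)/5*4)) = 1/(45 + 2*(-3*(-3/5)*4)) = 1/(45 + 2*((9/5)*4)) = 1/(45 + 2*(36/5)) = 1/(45 + 72/5) = 1/(297/5) = 5/297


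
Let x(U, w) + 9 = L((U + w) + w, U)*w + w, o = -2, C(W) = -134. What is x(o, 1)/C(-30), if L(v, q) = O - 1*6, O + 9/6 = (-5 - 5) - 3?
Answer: 57/268 ≈ 0.21269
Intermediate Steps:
O = -29/2 (O = -3/2 + ((-5 - 5) - 3) = -3/2 + (-10 - 3) = -3/2 - 13 = -29/2 ≈ -14.500)
L(v, q) = -41/2 (L(v, q) = -29/2 - 1*6 = -29/2 - 6 = -41/2)
x(U, w) = -9 - 39*w/2 (x(U, w) = -9 + (-41*w/2 + w) = -9 - 39*w/2)
x(o, 1)/C(-30) = (-9 - 39/2*1)/(-134) = -(-9 - 39/2)/134 = -1/134*(-57/2) = 57/268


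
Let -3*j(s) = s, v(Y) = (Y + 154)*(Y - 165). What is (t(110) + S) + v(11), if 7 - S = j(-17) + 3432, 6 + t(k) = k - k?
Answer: -86540/3 ≈ -28847.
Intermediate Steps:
v(Y) = (-165 + Y)*(154 + Y) (v(Y) = (154 + Y)*(-165 + Y) = (-165 + Y)*(154 + Y))
j(s) = -s/3
t(k) = -6 (t(k) = -6 + (k - k) = -6 + 0 = -6)
S = -10292/3 (S = 7 - (-⅓*(-17) + 3432) = 7 - (17/3 + 3432) = 7 - 1*10313/3 = 7 - 10313/3 = -10292/3 ≈ -3430.7)
(t(110) + S) + v(11) = (-6 - 10292/3) + (-25410 + 11² - 11*11) = -10310/3 + (-25410 + 121 - 121) = -10310/3 - 25410 = -86540/3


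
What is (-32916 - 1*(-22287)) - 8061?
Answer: -18690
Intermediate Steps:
(-32916 - 1*(-22287)) - 8061 = (-32916 + 22287) - 8061 = -10629 - 8061 = -18690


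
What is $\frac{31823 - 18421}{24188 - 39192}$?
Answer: $- \frac{6701}{7502} \approx -0.89323$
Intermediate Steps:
$\frac{31823 - 18421}{24188 - 39192} = \frac{13402}{-15004} = 13402 \left(- \frac{1}{15004}\right) = - \frac{6701}{7502}$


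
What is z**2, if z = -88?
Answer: 7744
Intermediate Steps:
z**2 = (-88)**2 = 7744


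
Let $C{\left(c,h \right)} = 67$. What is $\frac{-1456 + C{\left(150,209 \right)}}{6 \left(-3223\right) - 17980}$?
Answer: $\frac{1389}{37318} \approx 0.037221$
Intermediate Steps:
$\frac{-1456 + C{\left(150,209 \right)}}{6 \left(-3223\right) - 17980} = \frac{-1456 + 67}{6 \left(-3223\right) - 17980} = - \frac{1389}{-19338 - 17980} = - \frac{1389}{-37318} = \left(-1389\right) \left(- \frac{1}{37318}\right) = \frac{1389}{37318}$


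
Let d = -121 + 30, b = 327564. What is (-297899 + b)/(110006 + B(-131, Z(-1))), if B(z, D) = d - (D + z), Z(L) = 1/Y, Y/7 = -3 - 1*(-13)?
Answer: 2076550/7703219 ≈ 0.26957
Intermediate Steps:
Y = 70 (Y = 7*(-3 - 1*(-13)) = 7*(-3 + 13) = 7*10 = 70)
Z(L) = 1/70
d = -91
B(z, D) = -91 - D - z (B(z, D) = -91 - (D + z) = -91 + (-D - z) = -91 - D - z)
(-297899 + b)/(110006 + B(-131, Z(-1))) = (-297899 + 327564)/(110006 + (-91 - 1*1/70 - 1*(-131))) = 29665/(110006 + (-91 - 1/70 + 131)) = 29665/(110006 + 2799/70) = 29665/(7703219/70) = 29665*(70/7703219) = 2076550/7703219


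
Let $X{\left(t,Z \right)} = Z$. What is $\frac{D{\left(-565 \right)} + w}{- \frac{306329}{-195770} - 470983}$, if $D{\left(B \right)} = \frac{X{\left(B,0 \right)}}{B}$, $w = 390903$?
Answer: $- \frac{25509026770}{30734678527} \approx -0.82998$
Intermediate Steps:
$D{\left(B \right)} = 0$ ($D{\left(B \right)} = \frac{0}{B} = 0$)
$\frac{D{\left(-565 \right)} + w}{- \frac{306329}{-195770} - 470983} = \frac{0 + 390903}{- \frac{306329}{-195770} - 470983} = \frac{390903}{\left(-306329\right) \left(- \frac{1}{195770}\right) - 470983} = \frac{390903}{\frac{306329}{195770} - 470983} = \frac{390903}{- \frac{92204035581}{195770}} = 390903 \left(- \frac{195770}{92204035581}\right) = - \frac{25509026770}{30734678527}$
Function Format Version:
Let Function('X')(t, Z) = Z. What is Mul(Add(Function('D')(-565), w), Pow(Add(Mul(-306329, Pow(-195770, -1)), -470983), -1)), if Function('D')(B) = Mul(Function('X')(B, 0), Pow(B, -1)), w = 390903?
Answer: Rational(-25509026770, 30734678527) ≈ -0.82998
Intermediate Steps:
Function('D')(B) = 0 (Function('D')(B) = Mul(0, Pow(B, -1)) = 0)
Mul(Add(Function('D')(-565), w), Pow(Add(Mul(-306329, Pow(-195770, -1)), -470983), -1)) = Mul(Add(0, 390903), Pow(Add(Mul(-306329, Pow(-195770, -1)), -470983), -1)) = Mul(390903, Pow(Add(Mul(-306329, Rational(-1, 195770)), -470983), -1)) = Mul(390903, Pow(Add(Rational(306329, 195770), -470983), -1)) = Mul(390903, Pow(Rational(-92204035581, 195770), -1)) = Mul(390903, Rational(-195770, 92204035581)) = Rational(-25509026770, 30734678527)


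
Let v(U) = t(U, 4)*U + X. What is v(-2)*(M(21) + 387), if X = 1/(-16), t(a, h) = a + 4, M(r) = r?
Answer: -3315/2 ≈ -1657.5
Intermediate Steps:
t(a, h) = 4 + a
X = -1/16 ≈ -0.062500
v(U) = -1/16 + U*(4 + U) (v(U) = (4 + U)*U - 1/16 = U*(4 + U) - 1/16 = -1/16 + U*(4 + U))
v(-2)*(M(21) + 387) = (-1/16 - 2*(4 - 2))*(21 + 387) = (-1/16 - 2*2)*408 = (-1/16 - 4)*408 = -65/16*408 = -3315/2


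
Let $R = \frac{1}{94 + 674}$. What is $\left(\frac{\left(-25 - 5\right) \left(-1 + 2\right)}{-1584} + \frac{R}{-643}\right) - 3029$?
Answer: $- \frac{16453618987}{5432064} \approx -3029.0$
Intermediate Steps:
$R = \frac{1}{768} \approx 0.0013021$
$\left(\frac{\left(-25 - 5\right) \left(-1 + 2\right)}{-1584} + \frac{R}{-643}\right) - 3029 = \left(\frac{\left(-25 - 5\right) \left(-1 + 2\right)}{-1584} + \frac{1}{768 \left(-643\right)}\right) - 3029 = \left(\left(-30\right) 1 \left(- \frac{1}{1584}\right) + \frac{1}{768} \left(- \frac{1}{643}\right)\right) - 3029 = \left(\left(-30\right) \left(- \frac{1}{1584}\right) - \frac{1}{493824}\right) - 3029 = \left(\frac{5}{264} - \frac{1}{493824}\right) - 3029 = \frac{102869}{5432064} - 3029 = - \frac{16453618987}{5432064}$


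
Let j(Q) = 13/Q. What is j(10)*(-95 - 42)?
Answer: -1781/10 ≈ -178.10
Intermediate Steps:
j(10)*(-95 - 42) = (13/10)*(-95 - 42) = (13*(⅒))*(-137) = (13/10)*(-137) = -1781/10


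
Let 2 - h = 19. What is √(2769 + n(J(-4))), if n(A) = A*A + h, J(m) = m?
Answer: 4*√173 ≈ 52.612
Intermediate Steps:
h = -17 (h = 2 - 1*19 = 2 - 19 = -17)
n(A) = -17 + A² (n(A) = A*A - 17 = A² - 17 = -17 + A²)
√(2769 + n(J(-4))) = √(2769 + (-17 + (-4)²)) = √(2769 + (-17 + 16)) = √(2769 - 1) = √2768 = 4*√173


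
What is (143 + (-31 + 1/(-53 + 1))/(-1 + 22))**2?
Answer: 23883538849/1192464 ≈ 20029.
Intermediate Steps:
(143 + (-31 + 1/(-53 + 1))/(-1 + 22))**2 = (143 + (-31 + 1/(-52))/21)**2 = (143 + (-31 - 1/52)*(1/21))**2 = (143 - 1613/52*1/21)**2 = (143 - 1613/1092)**2 = (154543/1092)**2 = 23883538849/1192464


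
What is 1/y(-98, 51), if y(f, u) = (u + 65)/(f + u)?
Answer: -47/116 ≈ -0.40517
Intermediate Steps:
y(f, u) = (65 + u)/(f + u)
1/y(-98, 51) = 1/((65 + 51)/(-98 + 51)) = 1/(116/(-47)) = 1/(-1/47*116) = 1/(-116/47) = -47/116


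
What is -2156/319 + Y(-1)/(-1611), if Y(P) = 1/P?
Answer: -315727/46719 ≈ -6.7580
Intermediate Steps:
-2156/319 + Y(-1)/(-1611) = -2156/319 + 1/(-1*(-1611)) = -2156*1/319 - 1*(-1/1611) = -196/29 + 1/1611 = -315727/46719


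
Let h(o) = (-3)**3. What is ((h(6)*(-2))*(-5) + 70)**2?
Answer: 40000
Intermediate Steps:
h(o) = -27
((h(6)*(-2))*(-5) + 70)**2 = (-27*(-2)*(-5) + 70)**2 = (54*(-5) + 70)**2 = (-270 + 70)**2 = (-200)**2 = 40000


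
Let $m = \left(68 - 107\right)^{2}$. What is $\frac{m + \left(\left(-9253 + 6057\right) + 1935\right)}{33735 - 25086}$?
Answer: $\frac{260}{8649} \approx 0.030061$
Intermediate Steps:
$m = 1521$ ($m = \left(-39\right)^{2} = 1521$)
$\frac{m + \left(\left(-9253 + 6057\right) + 1935\right)}{33735 - 25086} = \frac{1521 + \left(\left(-9253 + 6057\right) + 1935\right)}{33735 - 25086} = \frac{1521 + \left(-3196 + 1935\right)}{8649} = \left(1521 - 1261\right) \frac{1}{8649} = 260 \cdot \frac{1}{8649} = \frac{260}{8649}$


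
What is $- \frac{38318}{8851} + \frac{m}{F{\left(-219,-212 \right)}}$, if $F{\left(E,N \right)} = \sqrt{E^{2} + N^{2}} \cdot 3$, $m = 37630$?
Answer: $- \frac{38318}{8851} + \frac{7526 \sqrt{92905}}{55743} \approx 36.823$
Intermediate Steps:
$F{\left(E,N \right)} = 3 \sqrt{E^{2} + N^{2}}$
$- \frac{38318}{8851} + \frac{m}{F{\left(-219,-212 \right)}} = - \frac{38318}{8851} + \frac{37630}{3 \sqrt{\left(-219\right)^{2} + \left(-212\right)^{2}}} = \left(-38318\right) \frac{1}{8851} + \frac{37630}{3 \sqrt{47961 + 44944}} = - \frac{38318}{8851} + \frac{37630}{3 \sqrt{92905}} = - \frac{38318}{8851} + 37630 \frac{\sqrt{92905}}{278715} = - \frac{38318}{8851} + \frac{7526 \sqrt{92905}}{55743}$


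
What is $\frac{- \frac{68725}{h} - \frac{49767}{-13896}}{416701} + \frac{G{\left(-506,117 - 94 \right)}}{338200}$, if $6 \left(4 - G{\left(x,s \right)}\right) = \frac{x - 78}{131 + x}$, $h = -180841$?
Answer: $\frac{589668103367153}{28671312102711975000} \approx 2.0566 \cdot 10^{-5}$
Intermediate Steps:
$G{\left(x,s \right)} = 4 - \frac{-78 + x}{6 \left(131 + x\right)}$ ($G{\left(x,s \right)} = 4 - \frac{\left(x - 78\right) \frac{1}{131 + x}}{6} = 4 - \frac{\left(-78 + x\right) \frac{1}{131 + x}}{6} = 4 - \frac{\frac{1}{131 + x} \left(-78 + x\right)}{6} = 4 - \frac{-78 + x}{6 \left(131 + x\right)}$)
$\frac{- \frac{68725}{h} - \frac{49767}{-13896}}{416701} + \frac{G{\left(-506,117 - 94 \right)}}{338200} = \frac{- \frac{68725}{-180841} - \frac{49767}{-13896}}{416701} + \frac{\frac{1}{6} \frac{1}{131 - 506} \left(3222 + 23 \left(-506\right)\right)}{338200} = \left(\left(-68725\right) \left(- \frac{1}{180841}\right) - - \frac{16589}{4632}\right) \frac{1}{416701} + \frac{3222 - 11638}{6 \left(-375\right)} \frac{1}{338200} = \left(\frac{68725}{180841} + \frac{16589}{4632}\right) \frac{1}{416701} + \frac{1}{6} \left(- \frac{1}{375}\right) \left(-8416\right) \frac{1}{338200} = \frac{17193293}{4340184} \cdot \frac{1}{416701} + \frac{4208}{1125} \cdot \frac{1}{338200} = \frac{17193293}{1808559012984} + \frac{526}{47559375} = \frac{589668103367153}{28671312102711975000}$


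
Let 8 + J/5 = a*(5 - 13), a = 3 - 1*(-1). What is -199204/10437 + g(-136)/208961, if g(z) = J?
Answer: -41627954444/2180925957 ≈ -19.087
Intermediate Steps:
a = 4 (a = 3 + 1 = 4)
J = -200 (J = -40 + 5*(4*(5 - 13)) = -40 + 5*(4*(-8)) = -40 + 5*(-32) = -40 - 160 = -200)
g(z) = -200
-199204/10437 + g(-136)/208961 = -199204/10437 - 200/208961 = -41627954444/2180925957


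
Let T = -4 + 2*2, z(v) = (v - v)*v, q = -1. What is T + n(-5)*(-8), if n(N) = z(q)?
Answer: 0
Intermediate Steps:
z(v) = 0 (z(v) = 0*v = 0)
n(N) = 0
T = 0 (T = -4 + 4 = 0)
T + n(-5)*(-8) = 0 + 0*(-8) = 0 + 0 = 0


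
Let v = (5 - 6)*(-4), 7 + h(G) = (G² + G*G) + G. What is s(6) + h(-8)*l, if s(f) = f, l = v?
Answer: 458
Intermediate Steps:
h(G) = -7 + G + 2*G² (h(G) = -7 + ((G² + G*G) + G) = -7 + ((G² + G²) + G) = -7 + (2*G² + G) = -7 + (G + 2*G²) = -7 + G + 2*G²)
v = 4 (v = -1*(-4) = 4)
l = 4
s(6) + h(-8)*l = 6 + (-7 - 8 + 2*(-8)²)*4 = 6 + (-7 - 8 + 2*64)*4 = 6 + (-7 - 8 + 128)*4 = 6 + 113*4 = 6 + 452 = 458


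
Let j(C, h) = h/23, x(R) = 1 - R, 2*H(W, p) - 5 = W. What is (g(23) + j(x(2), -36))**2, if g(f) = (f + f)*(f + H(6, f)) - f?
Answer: 875449744/529 ≈ 1.6549e+6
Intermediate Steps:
H(W, p) = 5/2 + W/2
j(C, h) = h/23 (j(C, h) = h*(1/23) = h/23)
g(f) = -f + 2*f*(11/2 + f) (g(f) = (f + f)*(f + (5/2 + (1/2)*6)) - f = (2*f)*(f + (5/2 + 3)) - f = (2*f)*(f + 11/2) - f = (2*f)*(11/2 + f) - f = 2*f*(11/2 + f) - f = -f + 2*f*(11/2 + f))
(g(23) + j(x(2), -36))**2 = (2*23*(5 + 23) + (1/23)*(-36))**2 = (2*23*28 - 36/23)**2 = (1288 - 36/23)**2 = (29588/23)**2 = 875449744/529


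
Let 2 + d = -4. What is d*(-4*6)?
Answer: 144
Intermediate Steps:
d = -6 (d = -2 - 4 = -6)
d*(-4*6) = -(-24)*6 = -6*(-24) = 144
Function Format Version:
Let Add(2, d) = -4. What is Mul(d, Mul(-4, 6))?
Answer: 144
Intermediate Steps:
d = -6 (d = Add(-2, -4) = -6)
Mul(d, Mul(-4, 6)) = Mul(-6, Mul(-4, 6)) = Mul(-6, -24) = 144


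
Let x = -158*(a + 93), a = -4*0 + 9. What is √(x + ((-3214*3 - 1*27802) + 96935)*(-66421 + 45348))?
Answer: I*√1253669959 ≈ 35407.0*I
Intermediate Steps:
a = 9 (a = 0 + 9 = 9)
x = -16116 (x = -158*(9 + 93) = -158*102 = -16116)
√(x + ((-3214*3 - 1*27802) + 96935)*(-66421 + 45348)) = √(-16116 + ((-3214*3 - 1*27802) + 96935)*(-66421 + 45348)) = √(-16116 + ((-9642 - 27802) + 96935)*(-21073)) = √(-16116 + (-37444 + 96935)*(-21073)) = √(-16116 + 59491*(-21073)) = √(-16116 - 1253653843) = √(-1253669959) = I*√1253669959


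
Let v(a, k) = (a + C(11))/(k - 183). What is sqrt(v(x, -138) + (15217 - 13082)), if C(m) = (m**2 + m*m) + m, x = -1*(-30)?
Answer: 2*sqrt(54975423)/321 ≈ 46.197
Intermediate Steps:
x = 30
C(m) = m + 2*m**2 (C(m) = (m**2 + m**2) + m = 2*m**2 + m = m + 2*m**2)
v(a, k) = (253 + a)/(-183 + k) (v(a, k) = (a + 11*(1 + 2*11))/(k - 183) = (a + 11*(1 + 22))/(-183 + k) = (a + 11*23)/(-183 + k) = (a + 253)/(-183 + k) = (253 + a)/(-183 + k))
sqrt(v(x, -138) + (15217 - 13082)) = sqrt((253 + 30)/(-183 - 138) + (15217 - 13082)) = sqrt(283/(-321) + 2135) = sqrt(-1/321*283 + 2135) = sqrt(-283/321 + 2135) = sqrt(685052/321) = 2*sqrt(54975423)/321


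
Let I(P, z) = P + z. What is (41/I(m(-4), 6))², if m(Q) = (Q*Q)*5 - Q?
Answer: 1681/8100 ≈ 0.20753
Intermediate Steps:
m(Q) = -Q + 5*Q² (m(Q) = Q²*5 - Q = 5*Q² - Q = -Q + 5*Q²)
(41/I(m(-4), 6))² = (41/(-4*(-1 + 5*(-4)) + 6))² = (41/(-4*(-1 - 20) + 6))² = (41/(-4*(-21) + 6))² = (41/(84 + 6))² = (41/90)² = 1681/8100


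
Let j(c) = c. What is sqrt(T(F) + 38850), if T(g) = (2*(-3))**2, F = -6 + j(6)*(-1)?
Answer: sqrt(38886) ≈ 197.20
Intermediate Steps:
F = -12 (F = -6 + 6*(-1) = -6 - 6 = -12)
T(g) = 36 (T(g) = (-6)**2 = 36)
sqrt(T(F) + 38850) = sqrt(36 + 38850) = sqrt(38886)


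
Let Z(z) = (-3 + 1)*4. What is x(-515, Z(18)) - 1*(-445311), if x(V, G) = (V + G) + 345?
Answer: 445133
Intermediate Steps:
Z(z) = -8 (Z(z) = -2*4 = -8)
x(V, G) = 345 + G + V (x(V, G) = (G + V) + 345 = 345 + G + V)
x(-515, Z(18)) - 1*(-445311) = (345 - 8 - 515) - 1*(-445311) = -178 + 445311 = 445133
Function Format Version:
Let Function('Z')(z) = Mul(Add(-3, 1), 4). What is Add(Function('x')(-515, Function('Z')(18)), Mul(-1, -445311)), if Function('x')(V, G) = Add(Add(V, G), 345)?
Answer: 445133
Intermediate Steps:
Function('Z')(z) = -8 (Function('Z')(z) = Mul(-2, 4) = -8)
Function('x')(V, G) = Add(345, G, V) (Function('x')(V, G) = Add(Add(G, V), 345) = Add(345, G, V))
Add(Function('x')(-515, Function('Z')(18)), Mul(-1, -445311)) = Add(Add(345, -8, -515), Mul(-1, -445311)) = Add(-178, 445311) = 445133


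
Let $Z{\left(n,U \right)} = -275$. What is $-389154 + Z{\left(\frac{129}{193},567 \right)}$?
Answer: $-389429$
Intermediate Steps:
$-389154 + Z{\left(\frac{129}{193},567 \right)} = -389154 - 275 = -389429$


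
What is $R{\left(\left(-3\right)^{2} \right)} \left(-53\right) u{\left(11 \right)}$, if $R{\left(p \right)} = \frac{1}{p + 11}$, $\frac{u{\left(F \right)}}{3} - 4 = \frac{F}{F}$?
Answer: $- \frac{159}{4} \approx -39.75$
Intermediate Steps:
$u{\left(F \right)} = 15$ ($u{\left(F \right)} = 12 + 3 \frac{F}{F} = 12 + 3 \cdot 1 = 12 + 3 = 15$)
$R{\left(p \right)} = \frac{1}{11 + p}$
$R{\left(\left(-3\right)^{2} \right)} \left(-53\right) u{\left(11 \right)} = \frac{1}{11 + \left(-3\right)^{2}} \left(-53\right) 15 = \frac{1}{11 + 9} \left(-53\right) 15 = \frac{1}{20} \left(-53\right) 15 = \left(- \frac{53}{20}\right) 15 = - \frac{159}{4}$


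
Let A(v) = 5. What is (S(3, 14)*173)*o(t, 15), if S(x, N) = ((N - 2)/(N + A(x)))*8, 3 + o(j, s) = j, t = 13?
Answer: 166080/19 ≈ 8741.0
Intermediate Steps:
o(j, s) = -3 + j
S(x, N) = 8*(-2 + N)/(5 + N) (S(x, N) = ((N - 2)/(N + 5))*8 = ((-2 + N)/(5 + N))*8 = 8*(-2 + N)/(5 + N))
(S(3, 14)*173)*o(t, 15) = ((8*(-2 + 14)/(5 + 14))*173)*(-3 + 13) = ((8*12/19)*173)*10 = ((8*(1/19)*12)*173)*10 = ((96/19)*173)*10 = (16608/19)*10 = 166080/19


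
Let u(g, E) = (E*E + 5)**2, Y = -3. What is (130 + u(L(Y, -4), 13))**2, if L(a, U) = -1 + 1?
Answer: 924524836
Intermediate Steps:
L(a, U) = 0
u(g, E) = (5 + E**2)**2 (u(g, E) = (E**2 + 5)**2 = (5 + E**2)**2)
(130 + u(L(Y, -4), 13))**2 = (130 + (5 + 13**2)**2)**2 = (130 + (5 + 169)**2)**2 = (130 + 174**2)**2 = (130 + 30276)**2 = 30406**2 = 924524836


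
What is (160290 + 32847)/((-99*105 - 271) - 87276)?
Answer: -193137/97942 ≈ -1.9720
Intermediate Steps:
(160290 + 32847)/((-99*105 - 271) - 87276) = 193137/((-10395 - 271) - 87276) = 193137/(-10666 - 87276) = 193137/(-97942) = 193137*(-1/97942) = -193137/97942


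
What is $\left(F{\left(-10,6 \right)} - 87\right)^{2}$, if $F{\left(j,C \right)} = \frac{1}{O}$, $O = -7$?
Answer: $\frac{372100}{49} \approx 7593.9$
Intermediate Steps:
$F{\left(j,C \right)} = - \frac{1}{7}$ ($F{\left(j,C \right)} = \frac{1}{-7} = - \frac{1}{7}$)
$\left(F{\left(-10,6 \right)} - 87\right)^{2} = \left(- \frac{1}{7} - 87\right)^{2} = \left(- \frac{610}{7}\right)^{2} = \frac{372100}{49}$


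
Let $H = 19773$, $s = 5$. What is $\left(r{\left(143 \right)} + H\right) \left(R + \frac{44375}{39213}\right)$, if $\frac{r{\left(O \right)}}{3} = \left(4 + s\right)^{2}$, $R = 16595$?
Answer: $\frac{1447343860640}{4357} \approx 3.3219 \cdot 10^{8}$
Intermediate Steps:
$r{\left(O \right)} = 243$ ($r{\left(O \right)} = 3 \left(4 + 5\right)^{2} = 3 \cdot 9^{2} = 3 \cdot 81 = 243$)
$\left(r{\left(143 \right)} + H\right) \left(R + \frac{44375}{39213}\right) = \left(243 + 19773\right) \left(16595 + \frac{44375}{39213}\right) = 20016 \left(16595 + 44375 \cdot \frac{1}{39213}\right) = 20016 \left(16595 + \frac{44375}{39213}\right) = 20016 \cdot \frac{650784110}{39213} = \frac{1447343860640}{4357}$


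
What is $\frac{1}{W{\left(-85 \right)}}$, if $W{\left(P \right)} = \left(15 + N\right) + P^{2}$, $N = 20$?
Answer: $\frac{1}{7260} \approx 0.00013774$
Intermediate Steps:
$W{\left(P \right)} = 35 + P^{2}$ ($W{\left(P \right)} = \left(15 + 20\right) + P^{2} = 35 + P^{2}$)
$\frac{1}{W{\left(-85 \right)}} = \frac{1}{35 + \left(-85\right)^{2}} = \frac{1}{35 + 7225} = \frac{1}{7260}$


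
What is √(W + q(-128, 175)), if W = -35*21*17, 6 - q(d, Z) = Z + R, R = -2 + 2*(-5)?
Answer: 2*I*√3163 ≈ 112.48*I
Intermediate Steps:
R = -12 (R = -2 - 10 = -12)
q(d, Z) = 18 - Z (q(d, Z) = 6 - (Z - 12) = 6 - (-12 + Z) = 6 + (12 - Z) = 18 - Z)
W = -12495 (W = -735*17 = -12495)
√(W + q(-128, 175)) = √(-12495 + (18 - 1*175)) = √(-12495 + (18 - 175)) = √(-12495 - 157) = √(-12652) = 2*I*√3163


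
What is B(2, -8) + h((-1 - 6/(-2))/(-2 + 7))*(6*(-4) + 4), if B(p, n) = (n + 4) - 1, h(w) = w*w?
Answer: -41/5 ≈ -8.2000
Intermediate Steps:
h(w) = w²
B(p, n) = 3 + n (B(p, n) = (4 + n) - 1 = 3 + n)
B(2, -8) + h((-1 - 6/(-2))/(-2 + 7))*(6*(-4) + 4) = (3 - 8) + ((-1 - 6/(-2))/(-2 + 7))²*(6*(-4) + 4) = -5 + ((-1 - 6*(-½))/5)²*(-24 + 4) = -5 + ((-1 + 3)*(⅕))²*(-20) = -5 + (2*(⅕))²*(-20) = -5 + (⅖)²*(-20) = -5 + (4/25)*(-20) = -5 - 16/5 = -41/5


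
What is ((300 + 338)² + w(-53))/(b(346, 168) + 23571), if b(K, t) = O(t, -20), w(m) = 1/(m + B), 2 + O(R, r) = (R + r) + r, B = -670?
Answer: 294292811/17132931 ≈ 17.177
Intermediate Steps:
O(R, r) = -2 + R + 2*r (O(R, r) = -2 + ((R + r) + r) = -2 + (R + 2*r) = -2 + R + 2*r)
w(m) = 1/(-670 + m) (w(m) = 1/(m - 670) = 1/(-670 + m))
b(K, t) = -42 + t (b(K, t) = -2 + t + 2*(-20) = -2 + t - 40 = -42 + t)
((300 + 338)² + w(-53))/(b(346, 168) + 23571) = ((300 + 338)² + 1/(-670 - 53))/((-42 + 168) + 23571) = (638² + 1/(-723))/(126 + 23571) = (407044 - 1/723)/23697 = (294292811/723)*(1/23697) = 294292811/17132931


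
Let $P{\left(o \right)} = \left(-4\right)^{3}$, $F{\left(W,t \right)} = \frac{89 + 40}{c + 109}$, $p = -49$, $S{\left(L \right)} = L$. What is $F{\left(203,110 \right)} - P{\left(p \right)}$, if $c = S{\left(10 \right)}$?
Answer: $\frac{7745}{119} \approx 65.084$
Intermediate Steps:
$c = 10$
$F{\left(W,t \right)} = \frac{129}{119}$ ($F{\left(W,t \right)} = \frac{89 + 40}{10 + 109} = \frac{129}{119}$)
$P{\left(o \right)} = -64$
$F{\left(203,110 \right)} - P{\left(p \right)} = \frac{129}{119} - -64 = \frac{129}{119} + 64 = \frac{7745}{119}$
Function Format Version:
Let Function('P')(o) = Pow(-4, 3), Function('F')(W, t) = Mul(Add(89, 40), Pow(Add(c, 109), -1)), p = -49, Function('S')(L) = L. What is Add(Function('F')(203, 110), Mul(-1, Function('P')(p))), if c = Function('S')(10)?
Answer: Rational(7745, 119) ≈ 65.084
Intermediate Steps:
c = 10
Function('F')(W, t) = Rational(129, 119) (Function('F')(W, t) = Mul(Add(89, 40), Pow(Add(10, 109), -1)) = Mul(129, Pow(119, -1)) = Mul(129, Rational(1, 119)) = Rational(129, 119))
Function('P')(o) = -64
Add(Function('F')(203, 110), Mul(-1, Function('P')(p))) = Add(Rational(129, 119), Mul(-1, -64)) = Add(Rational(129, 119), 64) = Rational(7745, 119)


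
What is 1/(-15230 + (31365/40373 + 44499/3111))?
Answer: -41866801/637000001016 ≈ -6.5725e-5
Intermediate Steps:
1/(-15230 + (31365/40373 + 44499/3111)) = 1/(-15230 + (31365*(1/40373) + 44499*(1/3111))) = 1/(-15230 + (31365/40373 + 14833/1037)) = 1/(-15230 + 631378214/41866801) = 1/(-637000001016/41866801) = -41866801/637000001016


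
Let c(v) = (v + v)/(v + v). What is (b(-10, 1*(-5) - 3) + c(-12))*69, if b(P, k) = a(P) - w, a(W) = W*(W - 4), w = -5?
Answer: 10074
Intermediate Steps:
a(W) = W*(-4 + W)
b(P, k) = 5 + P*(-4 + P) (b(P, k) = P*(-4 + P) - 1*(-5) = P*(-4 + P) + 5 = 5 + P*(-4 + P))
c(v) = 1 (c(v) = (2*v)/((2*v)) = (2*v)*(1/(2*v)) = 1)
(b(-10, 1*(-5) - 3) + c(-12))*69 = ((5 - 10*(-4 - 10)) + 1)*69 = ((5 - 10*(-14)) + 1)*69 = ((5 + 140) + 1)*69 = (145 + 1)*69 = 146*69 = 10074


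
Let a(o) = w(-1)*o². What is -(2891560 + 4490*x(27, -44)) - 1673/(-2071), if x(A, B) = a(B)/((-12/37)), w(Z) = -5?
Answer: -850578913861/6213 ≈ -1.3690e+8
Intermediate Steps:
a(o) = -5*o²
x(A, B) = 185*B²/12 (x(A, B) = (-5*B²)/((-12/37)) = (-5*B²)/((-12*1/37)) = (-5*B²)/(-12/37) = -5*B²*(-37/12) = 185*B²/12)
-(2891560 + 4490*x(27, -44)) - 1673/(-2071) = -4490/(1/((185/12)*(-44)² + 644)) - 1673/(-2071) = -4490/(1/((185/12)*1936 + 644)) - 1673*(-1/2071) = -4490/(1/(89540/3 + 644)) + 1673/2071 = -4490/(1/(91472/3)) + 1673/2071 = -4490/3/91472 + 1673/2071 = -4490*91472/3 + 1673/2071 = -410709280/3 + 1673/2071 = -850578913861/6213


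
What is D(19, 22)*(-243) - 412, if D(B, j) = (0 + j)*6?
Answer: -32488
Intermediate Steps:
D(B, j) = 6*j (D(B, j) = j*6 = 6*j)
D(19, 22)*(-243) - 412 = (6*22)*(-243) - 412 = 132*(-243) - 412 = -32076 - 412 = -32488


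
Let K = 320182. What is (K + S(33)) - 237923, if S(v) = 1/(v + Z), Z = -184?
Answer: 12421108/151 ≈ 82259.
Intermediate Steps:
S(v) = 1/(-184 + v) (S(v) = 1/(v - 184) = 1/(-184 + v))
(K + S(33)) - 237923 = (320182 + 1/(-184 + 33)) - 237923 = (320182 + 1/(-151)) - 237923 = (320182 - 1/151) - 237923 = 48347481/151 - 237923 = 12421108/151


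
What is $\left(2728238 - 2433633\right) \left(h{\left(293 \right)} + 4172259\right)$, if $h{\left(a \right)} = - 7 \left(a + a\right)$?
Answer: $1227959892985$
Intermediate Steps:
$h{\left(a \right)} = - 14 a$ ($h{\left(a \right)} = - 7 \cdot 2 a = - 14 a$)
$\left(2728238 - 2433633\right) \left(h{\left(293 \right)} + 4172259\right) = \left(2728238 - 2433633\right) \left(\left(-14\right) 293 + 4172259\right) = 294605 \left(-4102 + 4172259\right) = 294605 \cdot 4168157 = 1227959892985$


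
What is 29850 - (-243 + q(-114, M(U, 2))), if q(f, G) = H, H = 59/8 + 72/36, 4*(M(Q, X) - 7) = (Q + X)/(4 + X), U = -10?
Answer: 240669/8 ≈ 30084.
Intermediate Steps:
M(Q, X) = 7 + (Q + X)/(4*(4 + X)) (M(Q, X) = 7 + ((Q + X)/(4 + X))/4 = 7 + (Q + X)/(4*(4 + X)))
H = 75/8 (H = 59*(1/8) + 72*(1/36) = 59/8 + 2 = 75/8 ≈ 9.3750)
q(f, G) = 75/8
29850 - (-243 + q(-114, M(U, 2))) = 29850 - (-243 + 75/8) = 29850 - 1*(-1869/8) = 29850 + 1869/8 = 240669/8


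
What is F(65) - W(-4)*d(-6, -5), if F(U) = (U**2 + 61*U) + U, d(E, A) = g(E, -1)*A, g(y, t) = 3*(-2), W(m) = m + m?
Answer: 8495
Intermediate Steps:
W(m) = 2*m
g(y, t) = -6
d(E, A) = -6*A
F(U) = U**2 + 62*U
F(65) - W(-4)*d(-6, -5) = 65*(62 + 65) - 2*(-4)*(-6*(-5)) = 65*127 - (-8)*30 = 8255 - 1*(-240) = 8255 + 240 = 8495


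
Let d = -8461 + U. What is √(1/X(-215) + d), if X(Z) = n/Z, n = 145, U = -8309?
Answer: I*√14104817/29 ≈ 129.5*I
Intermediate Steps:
X(Z) = 145/Z
d = -16770 (d = -8461 - 8309 = -16770)
√(1/X(-215) + d) = √(1/(145/(-215)) - 16770) = √(1/(145*(-1/215)) - 16770) = √(1/(-29/43) - 16770) = √(-43/29 - 16770) = √(-486373/29) = I*√14104817/29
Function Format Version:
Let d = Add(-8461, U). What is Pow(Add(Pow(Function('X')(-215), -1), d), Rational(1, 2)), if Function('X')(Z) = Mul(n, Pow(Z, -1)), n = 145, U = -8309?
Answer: Mul(Rational(1, 29), I, Pow(14104817, Rational(1, 2))) ≈ Mul(129.50, I)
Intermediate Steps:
Function('X')(Z) = Mul(145, Pow(Z, -1))
d = -16770 (d = Add(-8461, -8309) = -16770)
Pow(Add(Pow(Function('X')(-215), -1), d), Rational(1, 2)) = Pow(Add(Pow(Mul(145, Pow(-215, -1)), -1), -16770), Rational(1, 2)) = Pow(Add(Pow(Mul(145, Rational(-1, 215)), -1), -16770), Rational(1, 2)) = Pow(Add(Pow(Rational(-29, 43), -1), -16770), Rational(1, 2)) = Pow(Add(Rational(-43, 29), -16770), Rational(1, 2)) = Pow(Rational(-486373, 29), Rational(1, 2)) = Mul(Rational(1, 29), I, Pow(14104817, Rational(1, 2)))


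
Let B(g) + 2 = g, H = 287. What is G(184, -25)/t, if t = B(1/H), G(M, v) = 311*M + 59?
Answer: -16440221/573 ≈ -28692.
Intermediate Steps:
B(g) = -2 + g
G(M, v) = 59 + 311*M
t = -573/287 (t = -2 + 1/287 = -573/287 ≈ -1.9965)
G(184, -25)/t = (59 + 311*184)/(-573/287) = (59 + 57224)*(-287/573) = 57283*(-287/573) = -16440221/573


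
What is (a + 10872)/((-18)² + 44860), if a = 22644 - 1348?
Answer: 4021/5648 ≈ 0.71193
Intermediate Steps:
a = 21296
(a + 10872)/((-18)² + 44860) = (21296 + 10872)/((-18)² + 44860) = 32168/(324 + 44860) = 32168/45184 = 32168*(1/45184) = 4021/5648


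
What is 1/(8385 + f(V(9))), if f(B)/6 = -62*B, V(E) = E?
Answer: 1/5037 ≈ 0.00019853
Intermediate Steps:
f(B) = -372*B (f(B) = 6*(-62*B) = -372*B)
1/(8385 + f(V(9))) = 1/(8385 - 372*9) = 1/(8385 - 3348) = 1/5037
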